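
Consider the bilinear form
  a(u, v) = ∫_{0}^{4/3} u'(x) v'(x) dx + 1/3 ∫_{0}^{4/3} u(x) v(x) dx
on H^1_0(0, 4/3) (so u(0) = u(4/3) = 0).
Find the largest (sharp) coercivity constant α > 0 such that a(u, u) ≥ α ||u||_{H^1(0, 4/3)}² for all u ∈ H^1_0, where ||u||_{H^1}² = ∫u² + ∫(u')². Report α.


α = (16 + 27*π^2)/(3*(16 + 9*π^2))

Coercivity of a(·,·) on H^1_0(0, 4/3) means a(u, u) ≥ α ||u||_{H^1}² for every u ∈ H^1_0.
The interval has length L = 4/3, and Poincaré/coercivity depend only on L. Here a(u, u) = ∫(u')² + (1/3)·∫u².
Here 0 < c = 1/3 < 1. The condition a(u,u) ≥ α||u||_{H^1}² reads (1−α)∫(u')² ≥ (α−c)∫u². Any admissible α is ≤ 1 (rapidly oscillating u have ∫u²/∫(u')² → 0), and α = 1 would force 0 ≥ (1−c)∫u², impossible since c < 1; so 1−α > 0. By the sharp Poincaré inequality on H^1_0 of an interval of length L, ∫(u')² ≥ (π/L)²∫u² with equality for the first sine mode sin(π(x−x₀)/L) (x₀ the left endpoint), so the inequality holds for all u iff (1−α)(π/L)² ≥ α − c, i.e. α ≤ ((π/L)² + c)/((π/L)² + 1) = (1 + c(L/π)²)/(1 + (L/π)²). With (π/L)² = 9*π^2/16 and c = 1/3, the largest admissible constant is α = ((π/L)² + c)/((π/L)² + 1).
Simplifying, α = (16 + 27*π^2)/(3*(16 + 9*π^2)).


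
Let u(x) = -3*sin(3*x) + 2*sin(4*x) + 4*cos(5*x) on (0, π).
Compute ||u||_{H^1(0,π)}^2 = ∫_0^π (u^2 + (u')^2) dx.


||u||_{H^1(0,π)}^2 = -3328/9 + 287*π

u'(x) = -20*sin(5*x) - 9*cos(3*x) + 8*cos(4*x).
Expand u² and (u')² and integrate term by term on (0, π), using: for integers n ≥ 1, ∫_0^π sin²(nx) dx = ∫_0^π cos²(nx) dx = π/2; for n ≠ n', ∫_0^π sin(nx)sin(n'x) dx = ∫_0^π cos(nx)cos(n'x) dx = 0; and by product-to-sum, ∫_0^π sin(nx)cos(n'x) dx = ½∫_0^π [sin((n+n')x) + sin((n−n')x)] dx, which is 0 when n+n' is even and 2n/(n²−n'²) when n+n' is odd (it need not vanish on (0, π)).
  u² squared terms: (-3)²·∫sin(3x)² dx = 9·π/2 = 9*π/2;  (2)²·∫sin(4x)² dx = 4·π/2 = 2*π;  (4)²·∫cos(5x)² dx = 16·π/2 = 8*π.
  u² cross terms: 2·(-3)·(2)·∫sin(3x)·sin(4x) dx = -12·(0) = 0;  2·(-3)·(4)·∫sin(3x)·cos(5x) dx = -24·(0) = 0;  2·(2)·(4)·∫sin(4x)·cos(5x) dx = 16·(-8/9) = -128/9.
  So ∫_0^π u² dx = 9*π/2 + 2*π + 8*π + 0 + 0 − 128/9 = -128/9 + 29*π/2.
  (u')² squared terms: (-20)²·∫sin(5x)² dx = 400·π/2 = 200*π;  (-9)²·∫cos(3x)² dx = 81·π/2 = 81*π/2;  (8)²·∫cos(4x)² dx = 64·π/2 = 32*π.
  (u')² cross terms: 2·(-20)·(-9)·∫sin(5x)·cos(3x) dx = 360·(0) = 0;  2·(-20)·(8)·∫sin(5x)·cos(4x) dx = -320·(10/9) = -3200/9;  2·(-9)·(8)·∫cos(3x)·cos(4x) dx = -144·(0) = 0.
  So ∫_0^π (u')² dx = 200*π + 81*π/2 + 32*π + 0 − 3200/9 + 0 = -3200/9 + 545*π/2.
||u||_{H^1}^2 = (-128/9 + 29*π/2) + (-3200/9 + 545*π/2) = -3328/9 + 287*π.


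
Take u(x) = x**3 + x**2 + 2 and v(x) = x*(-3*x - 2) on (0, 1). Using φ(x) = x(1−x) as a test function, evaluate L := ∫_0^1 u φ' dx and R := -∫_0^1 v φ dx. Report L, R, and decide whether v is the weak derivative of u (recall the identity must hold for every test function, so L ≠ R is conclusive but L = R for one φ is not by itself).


LHS = -19/60, RHS = 19/60. No, v is not the weak derivative of u.

u(x) = x**3 + x**2 + 2, classical derivative u'(x) = 3*x**2 + 2*x.
φ(x) = x(1−x), so φ'(x) = 1 - 2*x.
Note φ(0) = φ(1) = 0, so the boundary term u·φ vanishes.
LHS = ∫_0^1 u(x) φ'(x) dx = ∫_0^1 (-2*x^4 - x^3 + x^2 - 4*x + 2) dx. Term by term:
  ∫_0^1 -2*x^4 dx = -2/5;  ∫_0^1 -x^3 dx = -1/4;  ∫_0^1 x^2 dx = 1/3;
  ∫_0^1 -4*x dx = -2;  ∫_0^1 2 dx = 2.
Sum: -2/5 − 1/4 + 1/3 − 2 + 2 = -19/60.
So LHS = -19/60.
∫_0^1 v(x) φ(x) dx = ∫_0^1 (3*x^4 - x^3 - 2*x^2) dx. Term by term:
  ∫_0^1 3*x^4 dx = 3/5;  ∫_0^1 -x^3 dx = -1/4;  ∫_0^1 -2*x^2 dx = -2/3.
Sum: 3/5 − 1/4 − 2/3 = -19/60.
So RHS = -∫_0^1 v(x) φ(x) dx = 19/60.
LHS − RHS = -19/30 ≠ 0, so the identity fails.
(For a valid weak derivative the identity must hold for EVERY test function, in particular this one. The failure shows v is NOT the weak derivative of u.)
Correct weak derivative would be u'(x) = 3*x**2 + 2*x.


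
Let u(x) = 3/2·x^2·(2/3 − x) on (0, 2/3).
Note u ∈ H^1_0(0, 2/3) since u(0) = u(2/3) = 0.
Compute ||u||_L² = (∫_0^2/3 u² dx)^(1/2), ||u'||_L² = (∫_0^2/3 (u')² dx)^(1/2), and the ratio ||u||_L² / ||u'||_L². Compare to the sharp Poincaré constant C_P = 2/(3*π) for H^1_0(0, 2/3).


||u||_L² / ||u'||_L² = sqrt(14)/21 < C_P = 2/(3*π).

u(x) = 3/2·x^2·(2/3 − x), so u'(x) = x*(4 - 9*x)/2.
u(x) = 3/2·x^2·(2/3 − x) vanishes at x = 0 and x = 2/3, so u ∈ H^1_0(0, 2/3). Differentiate via the product rule and integrate the resulting polynomials term by term.
  ∫_0^2/3 u² dx = ∫_0^2/3 (9*x^6/4 - 3*x^5 + x^4) dx. Term by term:
    ∫_0^2/3 9*x^6/4 dx = 32/1701;  ∫_0^2/3 -3*x^5 dx = -32/729;  ∫_0^2/3 x^4 dx = 32/1215.
  Sum: 32/1701 − 32/729 + 32/1215 = 32/25515.
  ∫_0^2/3 (u')² dx = ∫_0^2/3 (81*x^4/4 - 18*x^3 + 4*x^2) dx. Term by term:
    ∫_0^2/3 81*x^4/4 dx = 8/15;  ∫_0^2/3 -18*x^3 dx = -8/9;  ∫_0^2/3 4*x^2 dx = 32/81.
  Sum: 8/15 − 8/9 + 32/81 = 16/405.
∫_0^2/3 u² dx = 32/25515, so ||u||_L² = 4*sqrt(70)/945.
∫_0^2/3 (u')² dx = 16/405, so ||u'||_L² = 4*sqrt(5)/45.
Ratio ||u||_L² / ||u'||_L² = sqrt(14)/21.
Sharp Poincaré constant on H^1_0(0, 2/3) is C_P = L/π = 2/(3*π), achieved by sin(3*π/2·x).
A polynomial bump cannot attain the sharp Poincaré constant (only the first sine eigenfunction does), so the ratio is strictly less than C_P, consistent with ||u||_L² ≤ C_P ||u'||_L².


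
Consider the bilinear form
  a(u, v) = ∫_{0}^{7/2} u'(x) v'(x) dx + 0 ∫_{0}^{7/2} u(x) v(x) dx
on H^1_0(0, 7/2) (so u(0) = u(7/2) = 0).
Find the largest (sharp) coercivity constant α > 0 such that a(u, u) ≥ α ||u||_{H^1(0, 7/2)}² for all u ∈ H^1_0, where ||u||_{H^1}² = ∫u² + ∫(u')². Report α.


α = 4*π^2/(4*π^2 + 49)

Coercivity of a(·,·) on H^1_0(0, 7/2) means a(u, u) ≥ α ||u||_{H^1}² for every u ∈ H^1_0.
The interval has length L = 7/2, and Poincaré/coercivity depend only on L. Here a(u, u) = ∫(u')² + (0)·∫u².
Here c = 0, so a(u,u) = ∫(u')² alone. The condition a(u,u) ≥ α||u||_{H^1}² reads (1−α)∫(u')² ≥ (α−c)∫u². Any admissible α is ≤ 1 (rapidly oscillating u have ∫u²/∫(u')² → 0), and α = 1 would force 0 ≥ (1−c)∫u², impossible since c < 1; so 1−α > 0. By the sharp Poincaré inequality on H^1_0 of an interval of length L, ∫(u')² ≥ (π/L)²∫u² with equality for the first sine mode sin(π(x−x₀)/L) (x₀ the left endpoint), so the inequality holds for all u iff (1−α)(π/L)² ≥ α − c, i.e. α ≤ ((π/L)² + c)/((π/L)² + 1) = (1 + c(L/π)²)/(1 + (L/π)²). (Direct route, valid since c ≤ 0: Poincaré gives c∫u² ≥ c(L/π)²∫(u')², so a(u,u) ≥ (1 + c(L/π)²)∫(u')², while ||u||_{H^1}² ≤ (1 + (L/π)²)∫(u')²; dividing yields the same α.) With (π/L)² = 4*π^2/49 and c = 0, the largest admissible constant is α = ((π/L)² + c)/((π/L)² + 1).
Simplifying, α = 4*π^2/(4*π^2 + 49).


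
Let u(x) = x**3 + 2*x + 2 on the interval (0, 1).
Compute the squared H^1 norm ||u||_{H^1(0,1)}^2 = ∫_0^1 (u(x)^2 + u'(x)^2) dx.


||u||_{H^1}^2 = 2213/105

The H^1 norm (squared) on an interval (0, L) is
  ||u||_{H^1}^2 = ∫_0^L u(x)^2 dx + ∫_0^L u'(x)^2 dx.
Compute u'(x) = 3*x**2 + 2.
Then u(x)^2 = x**6 + 4*x**4 + 4*x**3 + 4*x**2 + 8*x + 4 and u'(x)^2 = 9*x**4 + 12*x**2 + 4.
Integrate each monomial from 0 to 1 using ∫_0^1 c·x^n dx = c·1^(n+1)/(n+1):
  ∫_0^1 u(x)^2 dx = ∫_0^1 (x^6 + 4*x^4 + 4*x^3 + 4*x^2 + 8*x + 4) dx. Term by term:
    ∫_0^1 x^6 dx = 1/7;  ∫_0^1 4*x^4 dx = 4/5;  ∫_0^1 4*x^3 dx = 1;
    ∫_0^1 4*x^2 dx = 4/3;  ∫_0^1 8*x dx = 4;  ∫_0^1 4 dx = 4.
  Sum: 1/7 + 4/5 + 1 + 4/3 + 4 + 4 = 1184/105.
  ∫_0^1 u'(x)^2 dx = ∫_0^1 (9*x^4 + 12*x^2 + 4) dx. Term by term:
    ∫_0^1 9*x^4 dx = 9/5;  ∫_0^1 12*x^2 dx = 4;  ∫_0^1 4 dx = 4.
  Sum: 9/5 + 4 + 4 = 49/5.
Adding: ||u||_{H^1}^2 = 1184/105 + 49/5 = 2213/105.


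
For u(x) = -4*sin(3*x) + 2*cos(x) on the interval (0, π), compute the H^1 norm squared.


||u||_{H^1(0,π)}^2 = 84*π

u'(x) = -2*sin(x) - 12*cos(3*x).
Expand u² and (u')² and integrate term by term on (0, π), using: for integers n ≥ 1, ∫_0^π sin²(nx) dx = ∫_0^π cos²(nx) dx = π/2; for n ≠ n', ∫_0^π sin(nx)sin(n'x) dx = ∫_0^π cos(nx)cos(n'x) dx = 0; and by product-to-sum, ∫_0^π sin(nx)cos(n'x) dx = ½∫_0^π [sin((n+n')x) + sin((n−n')x)] dx, which is 0 when n+n' is even and 2n/(n²−n'²) when n+n' is odd (it need not vanish on (0, π)).
  u² squared terms: (-4)²·∫sin(3x)² dx = 16·π/2 = 8*π;  (2)²·∫cos(x)² dx = 4·π/2 = 2*π.
  u² cross terms: 2·(-4)·(2)·∫sin(3x)·cos(x) dx = -16·(0) = 0.
  So ∫_0^π u² dx = 8*π + 2*π + 0 = 10*π.
  (u')² squared terms: (-12)²·∫cos(3x)² dx = 144·π/2 = 72*π;  (-2)²·∫sin(x)² dx = 4·π/2 = 2*π.
  (u')² cross terms: 2·(-12)·(-2)·∫cos(3x)·sin(x) dx = 48·(0) = 0.
  So ∫_0^π (u')² dx = 72*π + 2*π + 0 = 74*π.
||u||_{H^1}^2 = (10*π) + (74*π) = 84*π.


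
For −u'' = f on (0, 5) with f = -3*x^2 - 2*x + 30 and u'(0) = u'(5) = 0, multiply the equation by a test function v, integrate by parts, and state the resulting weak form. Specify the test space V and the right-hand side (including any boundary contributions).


V = H^1(0, 5) (no boundary constraint on v; u is determined up to an additive constant); weak form: ∫_0^5 u'v' dx = ∫_0^5 (-3*x^2 - 2*x + 30) v dx for all v ∈ V.

Multiply both sides by a test function v and integrate from 0 to 5:
  ∫_0^5 −u''(x) v(x) dx = ∫_0^5 f(x) v(x) dx.
Integrate the LHS by parts once:
  ∫_0^5 −u'' v dx = −[u'(x) v(x)]_0^5 + ∫_0^5 u'(x) v'(x) dx.
Thus ∫_0^5 u'(x) v'(x) dx = ∫_0^5 f(x) v(x) dx + [u'(x) v(x)]_0^5.
Choose V so that boundary terms are either known or forced to vanish.
u has homogeneous Neumann: u'(0) = u'(5) = 0. So [u' v]_0^5 = 0·v(5) − 0·v(0) = 0 for any v; take V = H^1(0, 5).
Weak formulation: find u (satisfying any essential BC) such that ∫_0^5 u'(x) v'(x) dx = ∫_0^5 f v dx for all v ∈ V (homogeneous Neumann, so boundary terms vanish).
Substituting f(x) = -3*x^2 - 2*x + 30, the right-hand side is ∫_0^5 (-3*x^2 - 2*x + 30) v dx.
Compatibility check (pure Neumann): taking v ≡ 1 ∈ V gives 0 = ∫_0^5 f dx + (0) − (0), i.e. ∫_0^5 f dx must equal u'(0) − u'(5) = 0. Indeed ∫_0^5 (-3*x^2 - 2*x + 30) dx = 0, so the data are compatible. The solution is then unique only up to an additive constant (fix it e.g. by requiring ∫_0^5 u dx = 0).


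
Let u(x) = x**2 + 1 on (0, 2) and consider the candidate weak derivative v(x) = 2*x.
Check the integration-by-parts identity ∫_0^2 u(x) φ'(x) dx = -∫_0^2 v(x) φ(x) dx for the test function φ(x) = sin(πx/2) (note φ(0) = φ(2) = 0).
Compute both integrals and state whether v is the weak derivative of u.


LHS = -8/π, RHS = -8/π. Yes, v = u' weakly.

u(x) = x**2 + 1, classical derivative u'(x) = 2*x.
φ(x) = sin(πx/2), so φ'(x) = π*cos(π*x/2)/2.
Note φ(0) = φ(2) = 0, so the boundary term u·φ vanishes.
LHS = ∫_0^2 u(x) φ'(x) dx = ∫_0^2 (π*x^2*cos(π*x/2)/2 + π*cos(π*x/2)/2) dx. Term by term:
  ∫_0^2 π*cos(π*x/2)/2 dx = 0;  ∫_0^2 π*x^2*cos(π*x/2)/2 dx = -8/π.
Sum: 0 − 8/π = -8/π.
So LHS = -8/π.
∫_0^2 v(x) φ(x) dx = ∫_0^2 (2*x*sin(π*x/2)) dx. Term by term:
  ∫_0^2 2*x*sin(π*x/2) dx = 8/π.
So RHS = -∫_0^2 v(x) φ(x) dx = -8/π.
LHS = RHS, so the identity holds for this test φ.
Moreover u is smooth here and v(x) = u'(x) = 2*x pointwise, so the identity holds for every test function. Hence v is the weak derivative of u.


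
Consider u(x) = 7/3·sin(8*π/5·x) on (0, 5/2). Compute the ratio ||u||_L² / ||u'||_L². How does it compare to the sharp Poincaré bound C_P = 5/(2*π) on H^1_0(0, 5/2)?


||u||_L² / ||u'||_L² = 5/(8*π) < C_P = 5/(2*π).

u(x) = 7/3·sin(8*π/5·x), so u'(x) = 56*π*cos(8*π*x/5)/15.
Writing u(x) = A·sin(kπx/L) with A = 7/3 and k = 4, use ∫_0^L sin²(kπx/L) dx = L/2 and ∫_0^L cos²(kπx/L) dx = L/2.
u² = 49/9·sin²(8*π/5·x) and (u')² = 3136*π^2/225·cos²(8*π/5·x), and each of sin², cos² integrates to L/2 = 5/4 over (0, 5/2).
∫_0^5/2 u² dx = 245/36, so ||u||_L² = 7*sqrt(5)/6.
∫_0^5/2 (u')² dx = 784*π^2/45, so ||u'||_L² = 28*sqrt(5)*π/15.
Ratio ||u||_L² / ||u'||_L² = 5/(8*π).
Sharp Poincaré constant on H^1_0(0, 5/2) is C_P = L/π = 5/(2*π), achieved by sin(2*π/5·x).
This is the k = 4 harmonic; the ratio L/(kπ) is strictly less than C_P = L/π, consistent with the sharp inequality ||u||_L² ≤ C_P ||u'||_L².


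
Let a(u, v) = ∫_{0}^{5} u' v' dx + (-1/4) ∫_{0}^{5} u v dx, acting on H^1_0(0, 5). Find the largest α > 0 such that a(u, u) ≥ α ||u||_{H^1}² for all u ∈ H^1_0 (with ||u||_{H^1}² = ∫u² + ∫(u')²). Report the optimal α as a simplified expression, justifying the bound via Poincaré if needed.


α = (-25/4 + π^2)/(π^2 + 25)

Coercivity of a(·,·) on H^1_0(0, 5) means a(u, u) ≥ α ||u||_{H^1}² for every u ∈ H^1_0.
The interval has length L = 5, and Poincaré/coercivity depend only on L. Here a(u, u) = ∫(u')² + (-1/4)·∫u².
Here c = -1/4 < 0 with |c| < (π/L)² = π^2/25, so coercivity still holds. The condition a(u,u) ≥ α||u||_{H^1}² reads (1−α)∫(u')² ≥ (α−c)∫u². Any admissible α is ≤ 1 (rapidly oscillating u have ∫u²/∫(u')² → 0), and α = 1 would force 0 ≥ (1−c)∫u², impossible since c < 1; so 1−α > 0. By the sharp Poincaré inequality on H^1_0 of an interval of length L, ∫(u')² ≥ (π/L)²∫u² with equality for the first sine mode sin(π(x−x₀)/L) (x₀ the left endpoint), so the inequality holds for all u iff (1−α)(π/L)² ≥ α − c, i.e. α ≤ ((π/L)² + c)/((π/L)² + 1) = (1 + c(L/π)²)/(1 + (L/π)²). (Direct route, valid since c ≤ 0: Poincaré gives c∫u² ≥ c(L/π)²∫(u')², so a(u,u) ≥ (1 + c(L/π)²)∫(u')², while ||u||_{H^1}² ≤ (1 + (L/π)²)∫(u')²; dividing yields the same α.) With (π/L)² = π^2/25 and c = -1/4, the largest admissible constant is α = ((π/L)² + c)/((π/L)² + 1).
Simplifying, α = (-25/4 + π^2)/(π^2 + 25).


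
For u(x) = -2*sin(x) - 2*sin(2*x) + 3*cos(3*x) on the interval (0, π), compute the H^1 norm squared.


||u||_{H^1(0,π)}^2 = 96 + 59*π

u'(x) = -9*sin(3*x) - 2*cos(x) - 4*cos(2*x).
Expand u² and (u')² and integrate term by term on (0, π), using: for integers n ≥ 1, ∫_0^π sin²(nx) dx = ∫_0^π cos²(nx) dx = π/2; for n ≠ n', ∫_0^π sin(nx)sin(n'x) dx = ∫_0^π cos(nx)cos(n'x) dx = 0; and by product-to-sum, ∫_0^π sin(nx)cos(n'x) dx = ½∫_0^π [sin((n+n')x) + sin((n−n')x)] dx, which is 0 when n+n' is even and 2n/(n²−n'²) when n+n' is odd (it need not vanish on (0, π)).
  u² squared terms: (-2)²·∫sin(x)² dx = 4·π/2 = 2*π;  (-2)²·∫sin(2x)² dx = 4·π/2 = 2*π;  (3)²·∫cos(3x)² dx = 9·π/2 = 9*π/2.
  u² cross terms: 2·(-2)·(-2)·∫sin(x)·sin(2x) dx = 8·(0) = 0;  2·(-2)·(3)·∫sin(x)·cos(3x) dx = -12·(0) = 0;  2·(-2)·(3)·∫sin(2x)·cos(3x) dx = -12·(-4/5) = 48/5.
  So ∫_0^π u² dx = 2*π + 2*π + 9*π/2 + 0 + 0 + 48/5 = 48/5 + 17*π/2.
  (u')² squared terms: (-9)²·∫sin(3x)² dx = 81·π/2 = 81*π/2;  (-4)²·∫cos(2x)² dx = 16·π/2 = 8*π;  (-2)²·∫cos(x)² dx = 4·π/2 = 2*π.
  (u')² cross terms: 2·(-9)·(-4)·∫sin(3x)·cos(2x) dx = 72·(6/5) = 432/5;  2·(-9)·(-2)·∫sin(3x)·cos(x) dx = 36·(0) = 0;  2·(-4)·(-2)·∫cos(2x)·cos(x) dx = 16·(0) = 0.
  So ∫_0^π (u')² dx = 81*π/2 + 8*π + 2*π + 432/5 + 0 + 0 = 432/5 + 101*π/2.
||u||_{H^1}^2 = (48/5 + 17*π/2) + (432/5 + 101*π/2) = 96 + 59*π.


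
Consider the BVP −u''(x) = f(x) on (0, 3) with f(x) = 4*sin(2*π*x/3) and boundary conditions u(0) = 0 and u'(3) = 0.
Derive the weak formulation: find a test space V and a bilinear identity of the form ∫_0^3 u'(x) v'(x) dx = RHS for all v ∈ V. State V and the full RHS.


V = {v ∈ H^1(0, 3) : v(0) = 0} (test functions vanish at x = 0 where u is specified); weak form: ∫_0^3 u'v' dx = ∫_0^3 (4*sin(2*π*x/3)) v dx for all v ∈ V.

Multiply both sides by a test function v and integrate from 0 to 3:
  ∫_0^3 −u''(x) v(x) dx = ∫_0^3 f(x) v(x) dx.
Integrate the LHS by parts once:
  ∫_0^3 −u'' v dx = −[u'(x) v(x)]_0^3 + ∫_0^3 u'(x) v'(x) dx.
Thus ∫_0^3 u'(x) v'(x) dx = ∫_0^3 f(x) v(x) dx + [u'(x) v(x)]_0^3.
Choose V so that boundary terms are either known or forced to vanish.
Mixed BC: u(0) = 0 (Dirichlet) and u'(3) = 0 (Neumann). Define V = {v ∈ H^1(0, 3) : v(0) = 0}. Then [u' v]_0^3 = u'(3)·v(3) − u'(0)·0 = 0.
Weak formulation: find u (satisfying any essential BC) such that ∫_0^3 u'(x) v'(x) dx = ∫_0^3 f v dx for all v ∈ V (Dirichlet at 0 absorbed into V; the Neumann datum at x = 3 is zero, so no boundary term remains).
Substituting f(x) = 4*sin(2*π*x/3), the right-hand side is ∫_0^3 (4*sin(2*π*x/3)) v dx.


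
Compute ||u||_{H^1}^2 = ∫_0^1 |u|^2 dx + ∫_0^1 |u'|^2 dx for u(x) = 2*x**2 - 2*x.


||u||_{H^1}^2 = 22/15

The H^1 norm (squared) on an interval (0, L) is
  ||u||_{H^1}^2 = ∫_0^L u(x)^2 dx + ∫_0^L u'(x)^2 dx.
Compute u'(x) = 4*x - 2.
Then u(x)^2 = 4*x**4 - 8*x**3 + 4*x**2 and u'(x)^2 = 16*x**2 - 16*x + 4.
Integrate each monomial from 0 to 1 using ∫_0^1 c·x^n dx = c·1^(n+1)/(n+1):
  ∫_0^1 u(x)^2 dx = ∫_0^1 (4*x^4 - 8*x^3 + 4*x^2) dx. Term by term:
    ∫_0^1 4*x^4 dx = 4/5;  ∫_0^1 -8*x^3 dx = -2;  ∫_0^1 4*x^2 dx = 4/3.
  Sum: 4/5 − 2 + 4/3 = 2/15.
  ∫_0^1 u'(x)^2 dx = ∫_0^1 (16*x^2 - 16*x + 4) dx. Term by term:
    ∫_0^1 16*x^2 dx = 16/3;  ∫_0^1 -16*x dx = -8;  ∫_0^1 4 dx = 4.
  Sum: 16/3 − 8 + 4 = 4/3.
Adding: ||u||_{H^1}^2 = 2/15 + 4/3 = 22/15.


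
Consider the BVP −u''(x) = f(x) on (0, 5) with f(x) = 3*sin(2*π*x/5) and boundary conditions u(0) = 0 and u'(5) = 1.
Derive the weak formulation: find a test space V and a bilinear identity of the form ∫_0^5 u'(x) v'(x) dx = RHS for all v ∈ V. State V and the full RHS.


V = {v ∈ H^1(0, 5) : v(0) = 0} (test functions vanish at x = 0 where u is specified); weak form: ∫_0^5 u'v' dx = ∫_0^5 (3*sin(2*π*x/5)) v dx + v(5) for all v ∈ V.

Multiply both sides by a test function v and integrate from 0 to 5:
  ∫_0^5 −u''(x) v(x) dx = ∫_0^5 f(x) v(x) dx.
Integrate the LHS by parts once:
  ∫_0^5 −u'' v dx = −[u'(x) v(x)]_0^5 + ∫_0^5 u'(x) v'(x) dx.
Thus ∫_0^5 u'(x) v'(x) dx = ∫_0^5 f(x) v(x) dx + [u'(x) v(x)]_0^5.
Choose V so that boundary terms are either known or forced to vanish.
Mixed BC: u(0) = 0 (Dirichlet) and u'(5) = 1 (Neumann). Define V = {v ∈ H^1(0, 5) : v(0) = 0}. Then [u' v]_0^5 = u'(5)·v(5) − u'(0)·0 = v(5).
Weak formulation: find u (satisfying any essential BC) such that ∫_0^5 u'(x) v'(x) dx = ∫_0^5 f v dx + v(5) for all v ∈ V (Dirichlet at 0 absorbed into V; Neumann datum at x = 5 contributes the boundary term).
Substituting f(x) = 3*sin(2*π*x/5), the right-hand side is ∫_0^5 (3*sin(2*π*x/5)) v dx + v(5).


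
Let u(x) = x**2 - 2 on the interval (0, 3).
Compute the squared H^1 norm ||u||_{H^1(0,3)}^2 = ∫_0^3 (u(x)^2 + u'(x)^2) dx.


||u||_{H^1}^2 = 303/5

The H^1 norm (squared) on an interval (0, L) is
  ||u||_{H^1}^2 = ∫_0^L u(x)^2 dx + ∫_0^L u'(x)^2 dx.
Compute u'(x) = 2*x.
Then u(x)^2 = x**4 - 4*x**2 + 4 and u'(x)^2 = 4*x**2.
Integrate each monomial from 0 to 3 using ∫_0^3 c·x^n dx = c·3^(n+1)/(n+1):
  ∫_0^3 u(x)^2 dx = ∫_0^3 (x^4 - 4*x^2 + 4) dx. Term by term:
    ∫_0^3 x^4 dx = 243/5;  ∫_0^3 -4*x^2 dx = -36;  ∫_0^3 4 dx = 12.
  Sum: 243/5 − 36 + 12 = 123/5.
  ∫_0^3 u'(x)^2 dx = ∫_0^3 (4*x^2) dx. Term by term:
    ∫_0^3 4*x^2 dx = 36.
Adding: ||u||_{H^1}^2 = 123/5 + 36 = 303/5.


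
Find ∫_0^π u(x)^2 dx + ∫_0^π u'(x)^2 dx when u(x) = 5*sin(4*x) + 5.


||u||_{H^1(0,π)}^2 = 475*π/2

u'(x) = 20*cos(4*x).
Expand u² and (u')² and integrate term by term on (0, π), using: for integers n ≥ 1, ∫_0^π sin²(nx) dx = ∫_0^π cos²(nx) dx = π/2; for n ≠ n', ∫_0^π sin(nx)sin(n'x) dx = ∫_0^π cos(nx)cos(n'x) dx = 0; and by product-to-sum, ∫_0^π sin(nx)cos(n'x) dx = ½∫_0^π [sin((n+n')x) + sin((n−n')x)] dx, which is 0 when n+n' is even and 2n/(n²−n'²) when n+n' is odd (it need not vanish on (0, π)). For the constant mode: ∫_0^π 1 dx = π, ∫_0^π cos(nx) dx = 0, ∫_0^π sin(nx) dx = (1−(−1)^n)/n.
  u² squared terms: (5)²·∫1 dx = 25·π = 25*π;  (5)²·∫sin(4x)² dx = 25·π/2 = 25*π/2.
  u² cross terms: 2·(5)·(5)·∫1·sin(4x) dx = 50·(0) = 0.
  So ∫_0^π u² dx = 25*π + 25*π/2 + 0 = 75*π/2.
  (u')² squared terms: (20)²·∫cos(4x)² dx = 400·π/2 = 200*π.
  So ∫_0^π (u')² dx = 200*π.
||u||_{H^1}^2 = (75*π/2) + (200*π) = 475*π/2.


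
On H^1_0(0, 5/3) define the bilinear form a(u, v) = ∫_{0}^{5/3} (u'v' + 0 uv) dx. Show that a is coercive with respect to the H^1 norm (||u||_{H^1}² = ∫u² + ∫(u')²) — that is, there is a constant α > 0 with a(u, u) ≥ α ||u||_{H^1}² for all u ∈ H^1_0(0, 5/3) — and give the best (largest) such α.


α = 9*π^2/(25 + 9*π^2)

Coercivity of a(·,·) on H^1_0(0, 5/3) means a(u, u) ≥ α ||u||_{H^1}² for every u ∈ H^1_0.
The interval has length L = 5/3, and Poincaré/coercivity depend only on L. Here a(u, u) = ∫(u')² + (0)·∫u².
Here c = 0, so a(u,u) = ∫(u')² alone. The condition a(u,u) ≥ α||u||_{H^1}² reads (1−α)∫(u')² ≥ (α−c)∫u². Any admissible α is ≤ 1 (rapidly oscillating u have ∫u²/∫(u')² → 0), and α = 1 would force 0 ≥ (1−c)∫u², impossible since c < 1; so 1−α > 0. By the sharp Poincaré inequality on H^1_0 of an interval of length L, ∫(u')² ≥ (π/L)²∫u² with equality for the first sine mode sin(π(x−x₀)/L) (x₀ the left endpoint), so the inequality holds for all u iff (1−α)(π/L)² ≥ α − c, i.e. α ≤ ((π/L)² + c)/((π/L)² + 1) = (1 + c(L/π)²)/(1 + (L/π)²). (Direct route, valid since c ≤ 0: Poincaré gives c∫u² ≥ c(L/π)²∫(u')², so a(u,u) ≥ (1 + c(L/π)²)∫(u')², while ||u||_{H^1}² ≤ (1 + (L/π)²)∫(u')²; dividing yields the same α.) With (π/L)² = 9*π^2/25 and c = 0, the largest admissible constant is α = ((π/L)² + c)/((π/L)² + 1).
Simplifying, α = 9*π^2/(25 + 9*π^2).


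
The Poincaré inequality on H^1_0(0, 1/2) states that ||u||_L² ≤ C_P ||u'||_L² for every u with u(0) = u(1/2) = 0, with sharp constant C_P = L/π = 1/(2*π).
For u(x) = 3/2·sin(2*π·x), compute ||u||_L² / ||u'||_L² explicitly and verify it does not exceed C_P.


||u||_L² / ||u'||_L² = 1/(2*π) = C_P.

u(x) = 3/2·sin(2*π·x), so u'(x) = 3*π*cos(2*π*x).
Writing u(x) = A·sin(kπx/L) with A = 3/2 and k = 1, use ∫_0^L sin²(kπx/L) dx = L/2 and ∫_0^L cos²(kπx/L) dx = L/2.
u² = 9/4·sin²(2*π·x) and (u')² = 9*π^2·cos²(2*π·x), and each of sin², cos² integrates to L/2 = 1/4 over (0, 1/2).
∫_0^1/2 u² dx = 9/16, so ||u||_L² = 3/4.
∫_0^1/2 (u')² dx = 9*π^2/4, so ||u'||_L² = 3*π/2.
Ratio ||u||_L² / ||u'||_L² = 1/(2*π).
Sharp Poincaré constant on H^1_0(0, 1/2) is C_P = L/π = 1/(2*π), achieved by sin(2*π·x).
This is the k = 1 eigenfunction (up to amplitude), so the ratio equals the sharp Poincaré constant exactly.


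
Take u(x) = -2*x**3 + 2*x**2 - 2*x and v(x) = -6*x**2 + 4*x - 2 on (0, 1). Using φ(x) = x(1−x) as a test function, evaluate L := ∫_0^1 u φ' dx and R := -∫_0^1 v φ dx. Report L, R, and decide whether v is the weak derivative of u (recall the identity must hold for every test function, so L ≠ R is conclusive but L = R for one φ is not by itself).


LHS = 3/10, RHS = 3/10. Yes, v = u' weakly.

u(x) = -2*x**3 + 2*x**2 - 2*x, classical derivative u'(x) = -6*x**2 + 4*x - 2.
φ(x) = x(1−x), so φ'(x) = 1 - 2*x.
Note φ(0) = φ(1) = 0, so the boundary term u·φ vanishes.
LHS = ∫_0^1 u(x) φ'(x) dx = ∫_0^1 (4*x^4 - 6*x^3 + 6*x^2 - 2*x) dx. Term by term:
  ∫_0^1 4*x^4 dx = 4/5;  ∫_0^1 -6*x^3 dx = -3/2;  ∫_0^1 6*x^2 dx = 2;
  ∫_0^1 -2*x dx = -1.
Sum: 4/5 − 3/2 + 2 − 1 = 3/10.
So LHS = 3/10.
∫_0^1 v(x) φ(x) dx = ∫_0^1 (6*x^4 - 10*x^3 + 6*x^2 - 2*x) dx. Term by term:
  ∫_0^1 6*x^4 dx = 6/5;  ∫_0^1 -10*x^3 dx = -5/2;  ∫_0^1 6*x^2 dx = 2;
  ∫_0^1 -2*x dx = -1.
Sum: 6/5 − 5/2 + 2 − 1 = -3/10.
So RHS = -∫_0^1 v(x) φ(x) dx = 3/10.
LHS = RHS, so the identity holds for this test φ.
Moreover u is smooth here and v(x) = u'(x) = -6*x**2 + 4*x - 2 pointwise, so the identity holds for every test function. Hence v is the weak derivative of u.


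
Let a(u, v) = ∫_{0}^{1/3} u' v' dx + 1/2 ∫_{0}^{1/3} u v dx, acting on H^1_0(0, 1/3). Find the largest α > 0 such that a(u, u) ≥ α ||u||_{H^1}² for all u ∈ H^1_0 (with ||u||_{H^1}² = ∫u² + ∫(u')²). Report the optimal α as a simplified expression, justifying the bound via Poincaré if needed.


α = (1 + 18*π^2)/(2*(1 + 9*π^2))

Coercivity of a(·,·) on H^1_0(0, 1/3) means a(u, u) ≥ α ||u||_{H^1}² for every u ∈ H^1_0.
The interval has length L = 1/3, and Poincaré/coercivity depend only on L. Here a(u, u) = ∫(u')² + (1/2)·∫u².
Here 0 < c = 1/2 < 1. The condition a(u,u) ≥ α||u||_{H^1}² reads (1−α)∫(u')² ≥ (α−c)∫u². Any admissible α is ≤ 1 (rapidly oscillating u have ∫u²/∫(u')² → 0), and α = 1 would force 0 ≥ (1−c)∫u², impossible since c < 1; so 1−α > 0. By the sharp Poincaré inequality on H^1_0 of an interval of length L, ∫(u')² ≥ (π/L)²∫u² with equality for the first sine mode sin(π(x−x₀)/L) (x₀ the left endpoint), so the inequality holds for all u iff (1−α)(π/L)² ≥ α − c, i.e. α ≤ ((π/L)² + c)/((π/L)² + 1) = (1 + c(L/π)²)/(1 + (L/π)²). With (π/L)² = 9*π^2 and c = 1/2, the largest admissible constant is α = ((π/L)² + c)/((π/L)² + 1).
Simplifying, α = (1 + 18*π^2)/(2*(1 + 9*π^2)).


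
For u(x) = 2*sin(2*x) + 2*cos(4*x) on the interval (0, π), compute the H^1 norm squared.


||u||_{H^1(0,π)}^2 = 44*π

u'(x) = -8*sin(4*x) + 4*cos(2*x).
Expand u² and (u')² and integrate term by term on (0, π), using: for integers n ≥ 1, ∫_0^π sin²(nx) dx = ∫_0^π cos²(nx) dx = π/2; for n ≠ n', ∫_0^π sin(nx)sin(n'x) dx = ∫_0^π cos(nx)cos(n'x) dx = 0; and by product-to-sum, ∫_0^π sin(nx)cos(n'x) dx = ½∫_0^π [sin((n+n')x) + sin((n−n')x)] dx, which is 0 when n+n' is even and 2n/(n²−n'²) when n+n' is odd (it need not vanish on (0, π)).
  u² squared terms: (2)²·∫cos(4x)² dx = 4·π/2 = 2*π;  (2)²·∫sin(2x)² dx = 4·π/2 = 2*π.
  u² cross terms: 2·(2)·(2)·∫cos(4x)·sin(2x) dx = 8·(0) = 0.
  So ∫_0^π u² dx = 2*π + 2*π + 0 = 4*π.
  (u')² squared terms: (-8)²·∫sin(4x)² dx = 64·π/2 = 32*π;  (4)²·∫cos(2x)² dx = 16·π/2 = 8*π.
  (u')² cross terms: 2·(-8)·(4)·∫sin(4x)·cos(2x) dx = -64·(0) = 0.
  So ∫_0^π (u')² dx = 32*π + 8*π + 0 = 40*π.
||u||_{H^1}^2 = (4*π) + (40*π) = 44*π.


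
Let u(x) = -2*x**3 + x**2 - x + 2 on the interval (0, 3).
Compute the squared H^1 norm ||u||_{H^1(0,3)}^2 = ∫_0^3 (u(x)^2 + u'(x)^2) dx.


||u||_{H^1}^2 = 156507/70

The H^1 norm (squared) on an interval (0, L) is
  ||u||_{H^1}^2 = ∫_0^L u(x)^2 dx + ∫_0^L u'(x)^2 dx.
Compute u'(x) = -6*x**2 + 2*x - 1.
Then u(x)^2 = 4*x**6 - 4*x**5 + 5*x**4 - 10*x**3 + 5*x**2 - 4*x + 4 and u'(x)^2 = 36*x**4 - 24*x**3 + 16*x**2 - 4*x + 1.
Integrate each monomial from 0 to 3 using ∫_0^3 c·x^n dx = c·3^(n+1)/(n+1):
  ∫_0^3 u(x)^2 dx = ∫_0^3 (4*x^6 - 4*x^5 + 5*x^4 - 10*x^3 + 5*x^2 - 4*x + 4) dx. Term by term:
    ∫_0^3 4*x^6 dx = 8748/7;  ∫_0^3 -4*x^5 dx = -486;  ∫_0^3 5*x^4 dx = 243;
    ∫_0^3 -10*x^3 dx = -405/2;  ∫_0^3 5*x^2 dx = 45;  ∫_0^3 -4*x dx = -18;
    ∫_0^3 4 dx = 12.
  Sum: 8748/7 − 486 + 243 − 405/2 + 45 − 18 + 12 = 11805/14.
  ∫_0^3 u'(x)^2 dx = ∫_0^3 (36*x^4 - 24*x^3 + 16*x^2 - 4*x + 1) dx. Term by term:
    ∫_0^3 36*x^4 dx = 8748/5;  ∫_0^3 -24*x^3 dx = -486;  ∫_0^3 16*x^2 dx = 144;
    ∫_0^3 -4*x dx = -18;  ∫_0^3 1 dx = 3.
  Sum: 8748/5 − 486 + 144 − 18 + 3 = 6963/5.
Adding: ||u||_{H^1}^2 = 11805/14 + 6963/5 = 156507/70.


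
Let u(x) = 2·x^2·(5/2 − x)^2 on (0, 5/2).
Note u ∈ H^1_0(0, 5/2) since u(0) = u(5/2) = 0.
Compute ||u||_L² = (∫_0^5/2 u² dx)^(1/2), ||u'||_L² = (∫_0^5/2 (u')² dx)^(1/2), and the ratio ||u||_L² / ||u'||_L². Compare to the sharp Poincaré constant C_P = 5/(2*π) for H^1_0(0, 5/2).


||u||_L² / ||u'||_L² = 5*sqrt(3)/12 < C_P = 5/(2*π).

u(x) = 2·x^2·(5/2 − x)^2, so u'(x) = x*(2*x - 5)*(4*x - 5).
u(x) = 2·x^2·(5/2 − x)^2 vanishes at x = 0 and x = 5/2, so u ∈ H^1_0(0, 5/2). Differentiate via the product rule and integrate the resulting polynomials term by term.
  ∫_0^5/2 u² dx = ∫_0^5/2 (4*x^8 - 40*x^7 + 150*x^6 - 250*x^5 + 625*x^4/4) dx. Term by term:
    ∫_0^5/2 4*x^8 dx = 1953125/1152;  ∫_0^5/2 -40*x^7 dx = -1953125/256;  ∫_0^5/2 150*x^6 dx = 5859375/448;
    ∫_0^5/2 -250*x^5 dx = -1953125/192;  ∫_0^5/2 625*x^4/4 dx = 390625/128.
  Sum: 1953125/1152 − 1953125/256 + 5859375/448 − 1953125/192 + 390625/128 = 390625/16128.
  ∫_0^5/2 (u')² dx = ∫_0^5/2 (64*x^6 - 480*x^5 + 1300*x^4 - 1500*x^3 + 625*x^2) dx. Term by term:
    ∫_0^5/2 64*x^6 dx = 78125/14;  ∫_0^5/2 -480*x^5 dx = -78125/4;  ∫_0^5/2 1300*x^4 dx = 203125/8;
    ∫_0^5/2 -1500*x^3 dx = -234375/16;  ∫_0^5/2 625*x^2 dx = 78125/24.
  Sum: 78125/14 − 78125/4 + 203125/8 − 234375/16 + 78125/24 = 15625/336.
∫_0^5/2 u² dx = 390625/16128, so ||u||_L² = 625*sqrt(7)/336.
∫_0^5/2 (u')² dx = 15625/336, so ||u'||_L² = 125*sqrt(21)/84.
Ratio ||u||_L² / ||u'||_L² = 5*sqrt(3)/12.
Sharp Poincaré constant on H^1_0(0, 5/2) is C_P = L/π = 5/(2*π), achieved by sin(2*π/5·x).
A polynomial bump cannot attain the sharp Poincaré constant (only the first sine eigenfunction does), so the ratio is strictly less than C_P, consistent with ||u||_L² ≤ C_P ||u'||_L².


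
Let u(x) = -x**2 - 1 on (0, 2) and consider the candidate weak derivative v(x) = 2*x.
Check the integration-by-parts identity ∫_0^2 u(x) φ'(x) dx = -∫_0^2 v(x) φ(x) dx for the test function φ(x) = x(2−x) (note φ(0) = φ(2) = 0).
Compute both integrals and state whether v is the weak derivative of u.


LHS = 8/3, RHS = -8/3. No, v is not the weak derivative of u.

u(x) = -x**2 - 1, classical derivative u'(x) = -2*x.
φ(x) = x(2−x), so φ'(x) = 2 - 2*x.
Note φ(0) = φ(2) = 0, so the boundary term u·φ vanishes.
LHS = ∫_0^2 u(x) φ'(x) dx = ∫_0^2 (2*x^3 - 2*x^2 + 2*x - 2) dx. Term by term:
  ∫_0^2 2*x^3 dx = 8;  ∫_0^2 -2*x^2 dx = -16/3;  ∫_0^2 2*x dx = 4;
  ∫_0^2 -2 dx = -4.
Sum: 8 − 16/3 + 4 − 4 = 8/3.
So LHS = 8/3.
∫_0^2 v(x) φ(x) dx = ∫_0^2 (-2*x^3 + 4*x^2) dx. Term by term:
  ∫_0^2 -2*x^3 dx = -8;  ∫_0^2 4*x^2 dx = 32/3.
Sum: -8 + 32/3 = 8/3.
So RHS = -∫_0^2 v(x) φ(x) dx = -8/3.
LHS − RHS = 16/3 ≠ 0, so the identity fails.
(For a valid weak derivative the identity must hold for EVERY test function, in particular this one. The failure shows v is NOT the weak derivative of u.)
Correct weak derivative would be u'(x) = -2*x.


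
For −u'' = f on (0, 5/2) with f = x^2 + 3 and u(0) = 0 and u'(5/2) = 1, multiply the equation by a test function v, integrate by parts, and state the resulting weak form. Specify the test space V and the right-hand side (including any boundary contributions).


V = {v ∈ H^1(0, 5/2) : v(0) = 0} (test functions vanish at x = 0 where u is specified); weak form: ∫_0^5/2 u'v' dx = ∫_0^5/2 (x^2 + 3) v dx + v(5/2) for all v ∈ V.

Multiply both sides by a test function v and integrate from 0 to 5/2:
  ∫_0^5/2 −u''(x) v(x) dx = ∫_0^5/2 f(x) v(x) dx.
Integrate the LHS by parts once:
  ∫_0^5/2 −u'' v dx = −[u'(x) v(x)]_0^5/2 + ∫_0^5/2 u'(x) v'(x) dx.
Thus ∫_0^5/2 u'(x) v'(x) dx = ∫_0^5/2 f(x) v(x) dx + [u'(x) v(x)]_0^5/2.
Choose V so that boundary terms are either known or forced to vanish.
Mixed BC: u(0) = 0 (Dirichlet) and u'(5/2) = 1 (Neumann). Define V = {v ∈ H^1(0, 5/2) : v(0) = 0}. Then [u' v]_0^5/2 = u'(5/2)·v(5/2) − u'(0)·0 = v(5/2).
Weak formulation: find u (satisfying any essential BC) such that ∫_0^5/2 u'(x) v'(x) dx = ∫_0^5/2 f v dx + v(5/2) for all v ∈ V (Dirichlet at 0 absorbed into V; Neumann datum at x = 5/2 contributes the boundary term).
Substituting f(x) = x^2 + 3, the right-hand side is ∫_0^5/2 (x^2 + 3) v dx + v(5/2).


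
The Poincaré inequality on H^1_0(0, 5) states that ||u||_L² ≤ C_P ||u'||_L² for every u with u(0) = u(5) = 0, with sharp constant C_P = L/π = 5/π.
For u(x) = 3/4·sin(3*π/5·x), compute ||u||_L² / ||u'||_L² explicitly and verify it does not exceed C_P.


||u||_L² / ||u'||_L² = 5/(3*π) < C_P = 5/π.

u(x) = 3/4·sin(3*π/5·x), so u'(x) = 9*π*cos(3*π*x/5)/20.
Writing u(x) = A·sin(kπx/L) with A = 3/4 and k = 3, use ∫_0^L sin²(kπx/L) dx = L/2 and ∫_0^L cos²(kπx/L) dx = L/2.
u² = 9/16·sin²(3*π/5·x) and (u')² = 81*π^2/400·cos²(3*π/5·x), and each of sin², cos² integrates to L/2 = 5/2 over (0, 5).
∫_0^5 u² dx = 45/32, so ||u||_L² = 3*sqrt(10)/8.
∫_0^5 (u')² dx = 81*π^2/160, so ||u'||_L² = 9*sqrt(10)*π/40.
Ratio ||u||_L² / ||u'||_L² = 5/(3*π).
Sharp Poincaré constant on H^1_0(0, 5) is C_P = L/π = 5/π, achieved by sin(π/5·x).
This is the k = 3 harmonic; the ratio L/(kπ) is strictly less than C_P = L/π, consistent with the sharp inequality ||u||_L² ≤ C_P ||u'||_L².


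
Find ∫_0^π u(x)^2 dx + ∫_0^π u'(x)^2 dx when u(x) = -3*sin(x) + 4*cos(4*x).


||u||_{H^1(0,π)}^2 = 272/5 + 145*π

u'(x) = -16*sin(4*x) - 3*cos(x).
Expand u² and (u')² and integrate term by term on (0, π), using: for integers n ≥ 1, ∫_0^π sin²(nx) dx = ∫_0^π cos²(nx) dx = π/2; for n ≠ n', ∫_0^π sin(nx)sin(n'x) dx = ∫_0^π cos(nx)cos(n'x) dx = 0; and by product-to-sum, ∫_0^π sin(nx)cos(n'x) dx = ½∫_0^π [sin((n+n')x) + sin((n−n')x)] dx, which is 0 when n+n' is even and 2n/(n²−n'²) when n+n' is odd (it need not vanish on (0, π)).
  u² squared terms: (-3)²·∫sin(x)² dx = 9·π/2 = 9*π/2;  (4)²·∫cos(4x)² dx = 16·π/2 = 8*π.
  u² cross terms: 2·(-3)·(4)·∫sin(x)·cos(4x) dx = -24·(-2/15) = 16/5.
  So ∫_0^π u² dx = 9*π/2 + 8*π + 16/5 = 16/5 + 25*π/2.
  (u')² squared terms: (-16)²·∫sin(4x)² dx = 256·π/2 = 128*π;  (-3)²·∫cos(x)² dx = 9·π/2 = 9*π/2.
  (u')² cross terms: 2·(-16)·(-3)·∫sin(4x)·cos(x) dx = 96·(8/15) = 256/5.
  So ∫_0^π (u')² dx = 128*π + 9*π/2 + 256/5 = 256/5 + 265*π/2.
||u||_{H^1}^2 = (16/5 + 25*π/2) + (256/5 + 265*π/2) = 272/5 + 145*π.


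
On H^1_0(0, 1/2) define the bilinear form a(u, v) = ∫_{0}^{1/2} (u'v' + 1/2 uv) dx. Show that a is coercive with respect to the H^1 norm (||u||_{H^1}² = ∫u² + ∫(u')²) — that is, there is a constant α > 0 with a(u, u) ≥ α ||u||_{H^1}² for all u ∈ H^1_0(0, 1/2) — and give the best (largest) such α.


α = (1 + 8*π^2)/(2*(1 + 4*π^2))

Coercivity of a(·,·) on H^1_0(0, 1/2) means a(u, u) ≥ α ||u||_{H^1}² for every u ∈ H^1_0.
The interval has length L = 1/2, and Poincaré/coercivity depend only on L. Here a(u, u) = ∫(u')² + (1/2)·∫u².
Here 0 < c = 1/2 < 1. The condition a(u,u) ≥ α||u||_{H^1}² reads (1−α)∫(u')² ≥ (α−c)∫u². Any admissible α is ≤ 1 (rapidly oscillating u have ∫u²/∫(u')² → 0), and α = 1 would force 0 ≥ (1−c)∫u², impossible since c < 1; so 1−α > 0. By the sharp Poincaré inequality on H^1_0 of an interval of length L, ∫(u')² ≥ (π/L)²∫u² with equality for the first sine mode sin(π(x−x₀)/L) (x₀ the left endpoint), so the inequality holds for all u iff (1−α)(π/L)² ≥ α − c, i.e. α ≤ ((π/L)² + c)/((π/L)² + 1) = (1 + c(L/π)²)/(1 + (L/π)²). With (π/L)² = 4*π^2 and c = 1/2, the largest admissible constant is α = ((π/L)² + c)/((π/L)² + 1).
Simplifying, α = (1 + 8*π^2)/(2*(1 + 4*π^2)).


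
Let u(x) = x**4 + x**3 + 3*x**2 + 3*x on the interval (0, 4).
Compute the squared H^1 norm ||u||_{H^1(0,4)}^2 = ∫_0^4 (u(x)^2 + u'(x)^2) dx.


||u||_{H^1}^2 = 45777644/315

The H^1 norm (squared) on an interval (0, L) is
  ||u||_{H^1}^2 = ∫_0^L u(x)^2 dx + ∫_0^L u'(x)^2 dx.
Compute u'(x) = 4*x**3 + 3*x**2 + 6*x + 3.
Then u(x)^2 = x**8 + 2*x**7 + 7*x**6 + 12*x**5 + 15*x**4 + 18*x**3 + 9*x**2 and u'(x)^2 = 16*x**6 + 24*x**5 + 57*x**4 + 60*x**3 + 54*x**2 + 36*x + 9.
Integrate each monomial from 0 to 4 using ∫_0^4 c·x^n dx = c·4^(n+1)/(n+1):
  ∫_0^4 u(x)^2 dx = ∫_0^4 (x^8 + 2*x^7 + 7*x^6 + 12*x^5 + 15*x^4 + 18*x^3 + 9*x^2) dx. Term by term:
    ∫_0^4 x^8 dx = 262144/9;  ∫_0^4 2*x^7 dx = 16384;  ∫_0^4 7*x^6 dx = 16384;
    ∫_0^4 12*x^5 dx = 8192;  ∫_0^4 15*x^4 dx = 3072;  ∫_0^4 18*x^3 dx = 1152;
    ∫_0^4 9*x^2 dx = 192.
  Sum: 262144/9 + 16384 + 16384 + 8192 + 3072 + 1152 + 192 = 670528/9.
  ∫_0^4 u'(x)^2 dx = ∫_0^4 (16*x^6 + 24*x^5 + 57*x^4 + 60*x^3 + 54*x^2 + 36*x + 9) dx. Term by term:
    ∫_0^4 16*x^6 dx = 262144/7;  ∫_0^4 24*x^5 dx = 16384;  ∫_0^4 57*x^4 dx = 58368/5;
    ∫_0^4 60*x^3 dx = 3840;  ∫_0^4 54*x^2 dx = 1152;  ∫_0^4 36*x dx = 288;
    ∫_0^4 9 dx = 36.
  Sum: 262144/7 + 16384 + 58368/5 + 3840 + 1152 + 288 + 36 = 2478796/35.
Adding: ||u||_{H^1}^2 = 670528/9 + 2478796/35 = 45777644/315.


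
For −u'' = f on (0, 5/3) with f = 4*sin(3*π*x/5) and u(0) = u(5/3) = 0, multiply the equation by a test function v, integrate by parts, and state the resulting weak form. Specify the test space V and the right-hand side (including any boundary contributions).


V = H^1_0(0, 5/3) (so v(0) = v(5/3) = 0); weak form: ∫_0^5/3 u'v' dx = ∫_0^5/3 (4*sin(3*π*x/5)) v dx for all v ∈ V.

Multiply both sides by a test function v and integrate from 0 to 5/3:
  ∫_0^5/3 −u''(x) v(x) dx = ∫_0^5/3 f(x) v(x) dx.
Integrate the LHS by parts once:
  ∫_0^5/3 −u'' v dx = −[u'(x) v(x)]_0^5/3 + ∫_0^5/3 u'(x) v'(x) dx.
Thus ∫_0^5/3 u'(x) v'(x) dx = ∫_0^5/3 f(x) v(x) dx + [u'(x) v(x)]_0^5/3.
Choose V so that boundary terms are either known or forced to vanish.
u is Dirichlet: u(0) = u(5/3) = 0. Let V = H^1_0(0, 5/3); then v(0) = v(5/3) = 0, and [u' v]_0^5/3 = 0.
Weak formulation: find u (satisfying any essential BC) such that ∫_0^5/3 u'(x) v'(x) dx = ∫_0^5/3 f v dx for all v ∈ V.
Substituting f(x) = 4*sin(3*π*x/5), the right-hand side is ∫_0^5/3 (4*sin(3*π*x/5)) v dx.


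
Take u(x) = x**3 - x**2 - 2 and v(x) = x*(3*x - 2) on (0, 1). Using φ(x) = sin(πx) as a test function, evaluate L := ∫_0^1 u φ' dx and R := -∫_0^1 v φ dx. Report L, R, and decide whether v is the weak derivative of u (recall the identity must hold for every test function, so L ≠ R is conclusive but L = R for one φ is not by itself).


LHS = (12 - π^2)/π^3, RHS = (12 - π^2)/π^3. Yes, v = u' weakly.

u(x) = x**3 - x**2 - 2, classical derivative u'(x) = 3*x**2 - 2*x.
φ(x) = sin(πx), so φ'(x) = π*cos(π*x).
Note φ(0) = φ(1) = 0, so the boundary term u·φ vanishes.
LHS = ∫_0^1 u(x) φ'(x) dx = ∫_0^1 (π*x^3*cos(π*x) - π*x^2*cos(π*x) - 2*π*cos(π*x)) dx. Term by term:
  ∫_0^1 -2*π*cos(π*x) dx = 0;  ∫_0^1 π*x^3*cos(π*x) dx = -3/π + 12/π^3;  ∫_0^1 -π*x^2*cos(π*x) dx = 2/π.
Sum: 0 + -3/π + 12/π^3 + 2/π = (12 - π^2)/π^3.
So LHS = (12 - π^2)/π^3.
∫_0^1 v(x) φ(x) dx = ∫_0^1 (3*x^2*sin(π*x) - 2*x*sin(π*x)) dx. Term by term:
  ∫_0^1 -2*x*sin(π*x) dx = -2/π;  ∫_0^1 3*x^2*sin(π*x) dx = -12/π^3 + 3/π.
Sum: -2/π + -12/π^3 + 3/π = (-12 + π^2)/π^3.
So RHS = -∫_0^1 v(x) φ(x) dx = (12 - π^2)/π^3.
LHS = RHS, so the identity holds for this test φ.
Moreover u is smooth here and v(x) = u'(x) = 3*x**2 - 2*x pointwise, so the identity holds for every test function. Hence v is the weak derivative of u.


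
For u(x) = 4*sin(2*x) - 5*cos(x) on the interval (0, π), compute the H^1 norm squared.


||u||_{H^1(0,π)}^2 = -320/3 + 65*π

u'(x) = 5*sin(x) + 8*cos(2*x).
Expand u² and (u')² and integrate term by term on (0, π), using: for integers n ≥ 1, ∫_0^π sin²(nx) dx = ∫_0^π cos²(nx) dx = π/2; for n ≠ n', ∫_0^π sin(nx)sin(n'x) dx = ∫_0^π cos(nx)cos(n'x) dx = 0; and by product-to-sum, ∫_0^π sin(nx)cos(n'x) dx = ½∫_0^π [sin((n+n')x) + sin((n−n')x)] dx, which is 0 when n+n' is even and 2n/(n²−n'²) when n+n' is odd (it need not vanish on (0, π)).
  u² squared terms: (-5)²·∫cos(x)² dx = 25·π/2 = 25*π/2;  (4)²·∫sin(2x)² dx = 16·π/2 = 8*π.
  u² cross terms: 2·(-5)·(4)·∫cos(x)·sin(2x) dx = -40·(4/3) = -160/3.
  So ∫_0^π u² dx = 25*π/2 + 8*π − 160/3 = -160/3 + 41*π/2.
  (u')² squared terms: (5)²·∫sin(x)² dx = 25·π/2 = 25*π/2;  (8)²·∫cos(2x)² dx = 64·π/2 = 32*π.
  (u')² cross terms: 2·(5)·(8)·∫sin(x)·cos(2x) dx = 80·(-2/3) = -160/3.
  So ∫_0^π (u')² dx = 25*π/2 + 32*π − 160/3 = -160/3 + 89*π/2.
||u||_{H^1}^2 = (-160/3 + 41*π/2) + (-160/3 + 89*π/2) = -320/3 + 65*π.
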